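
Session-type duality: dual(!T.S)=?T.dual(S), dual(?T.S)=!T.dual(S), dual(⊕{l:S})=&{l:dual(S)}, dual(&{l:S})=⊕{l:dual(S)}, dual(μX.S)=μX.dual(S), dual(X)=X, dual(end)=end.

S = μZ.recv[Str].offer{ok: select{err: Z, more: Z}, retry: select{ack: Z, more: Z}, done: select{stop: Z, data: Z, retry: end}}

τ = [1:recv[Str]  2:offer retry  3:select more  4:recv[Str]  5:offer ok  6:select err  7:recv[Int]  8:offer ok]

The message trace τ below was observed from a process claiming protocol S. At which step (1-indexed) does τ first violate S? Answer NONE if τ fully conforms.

step 1: recv[Str]  match  residual = offer{ok: select{err: μZ.…, more: μZ.…}, retry: select{ack: μZ.…, more: μZ.…}, done: select{stop: μZ.…, data: μZ.…, retry: end}}
step 2: offer retry  match  residual = select{ack: μZ.…, more: μZ.…}
step 3: select more  match  residual = μZ.…
step 4: recv[Str]  match  residual = offer{ok: select{err: μZ.…, more: μZ.…}, retry: select{ack: μZ.…, more: μZ.…}, done: select{stop: μZ.…, data: μZ.…, retry: end}}
step 5: offer ok  match  residual = select{err: μZ.…, more: μZ.…}
step 6: select err  match  residual = μZ.…
step 7: got recv[Int], protocol expects recv[Str]  ✗

7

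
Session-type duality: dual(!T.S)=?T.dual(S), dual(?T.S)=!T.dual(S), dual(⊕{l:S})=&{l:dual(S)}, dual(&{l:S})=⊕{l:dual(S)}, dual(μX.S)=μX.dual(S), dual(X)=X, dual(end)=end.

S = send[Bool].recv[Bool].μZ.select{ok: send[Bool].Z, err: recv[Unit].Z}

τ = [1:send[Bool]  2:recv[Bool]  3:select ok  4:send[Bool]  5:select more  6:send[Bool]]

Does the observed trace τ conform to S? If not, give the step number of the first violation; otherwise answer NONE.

5

[1] send[Bool]  ✓  residual = recv[Bool].μZ.…
[2] recv[Bool]  ✓  residual = μZ.…
[3] select ok  ✓  residual = send[Bool].μZ.…
[4] send[Bool]  ✓  residual = μZ.…
[5] got select more, protocol expects select ok or select err  ✗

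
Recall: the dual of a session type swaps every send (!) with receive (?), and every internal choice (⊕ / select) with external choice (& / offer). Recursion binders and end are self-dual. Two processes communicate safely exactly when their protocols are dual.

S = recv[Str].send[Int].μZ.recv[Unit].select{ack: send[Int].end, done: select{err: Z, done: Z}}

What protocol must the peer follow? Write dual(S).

recv[Str] → send[Str]
  send[Int] → recv[Int]
    μZ → μZ  (μ self-dual)
      recv[Unit] → send[Unit]
        select{ack,done} → offer{ack,done}  (⊕→&)
          case ack:
            send[Int] → recv[Int]
              end ↦ end
          case done:
            select{err,done} → offer{err,done}  (⊕→&)
              case err:
                Z ↦ Z
              case done:
                Z ↦ Z

send[Str].recv[Int].μZ.send[Unit].offer{ack: recv[Int].end, done: offer{err: Z, done: Z}}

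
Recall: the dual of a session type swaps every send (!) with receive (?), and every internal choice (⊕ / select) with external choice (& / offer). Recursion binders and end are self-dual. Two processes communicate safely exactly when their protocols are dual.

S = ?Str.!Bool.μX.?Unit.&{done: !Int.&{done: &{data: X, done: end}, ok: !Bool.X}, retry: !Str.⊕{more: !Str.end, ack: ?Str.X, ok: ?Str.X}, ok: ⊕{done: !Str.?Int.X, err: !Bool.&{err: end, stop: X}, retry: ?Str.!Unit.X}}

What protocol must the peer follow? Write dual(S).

?Str ↦ !Str
  !Bool ↦ ?Bool
    μX ↦ μX  (binder kept)
      ?Unit ↦ !Unit
        &{done,retry,ok} ↦ ⊕{done,retry,ok}  (external→internal)
          [done]
            !Int ↦ ?Int
              &{done,ok} ↦ ⊕{done,ok}  (external→internal)
                [done]
                  &{data,done} ↦ ⊕{data,done}  (external→internal)
                    [data]
                      dual(X) = X
                    [done]
                      dual(end) = end
                [ok]
                  !Bool ↦ ?Bool
                    dual(X) = X
          [retry]
            !Str ↦ ?Str
              ⊕{more,ack,ok} ↦ &{more,ack,ok}  (internal→external)
                [more]
                  !Str ↦ ?Str
                    dual(end) = end
                [ack]
                  ?Str ↦ !Str
                    dual(X) = X
                [ok]
                  ?Str ↦ !Str
                    dual(X) = X
          [ok]
            ⊕{done,err,retry} ↦ &{done,err,retry}  (internal→external)
              [done]
                !Str ↦ ?Str
                  ?Int ↦ !Int
                    dual(X) = X
              [err]
                !Bool ↦ ?Bool
                  &{err,stop} ↦ ⊕{err,stop}  (external→internal)
                    [err]
                      dual(end) = end
                    [stop]
                      dual(X) = X
              [retry]
                ?Str ↦ !Str
                  !Unit ↦ ?Unit
                    dual(X) = X

!Str.?Bool.μX.!Unit.⊕{done: ?Int.⊕{done: ⊕{data: X, done: end}, ok: ?Bool.X}, retry: ?Str.&{more: ?Str.end, ack: !Str.X, ok: !Str.X}, ok: &{done: ?Str.!Int.X, err: ?Bool.⊕{err: end, stop: X}, retry: !Str.?Unit.X}}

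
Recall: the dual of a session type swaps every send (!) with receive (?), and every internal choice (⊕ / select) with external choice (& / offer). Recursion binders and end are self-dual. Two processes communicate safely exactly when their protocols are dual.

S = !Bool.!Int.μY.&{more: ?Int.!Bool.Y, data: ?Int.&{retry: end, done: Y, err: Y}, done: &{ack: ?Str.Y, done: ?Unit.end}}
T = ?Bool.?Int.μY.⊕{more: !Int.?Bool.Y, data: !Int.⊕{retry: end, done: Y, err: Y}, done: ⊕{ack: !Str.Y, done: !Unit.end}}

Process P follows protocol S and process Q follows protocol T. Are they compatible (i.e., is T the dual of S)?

!Bool ‖ ?Bool  match
  !Int ‖ ?Int  match
    μY ‖ μY  match (rec unchanged)
      &{more,data,done} ‖ ⊕{more,data,done}  match label sets agree
        [more]
          ?Int ‖ !Int  match
            !Bool ‖ ?Bool  match
              Y ‖ Y  match
        [data]
          ?Int ‖ !Int  match
            &{retry,done,err} ‖ ⊕{retry,done,err}  match label sets agree
              [retry]
                end ‖ end  match
              [done]
                Y ‖ Y  match
              [err]
                Y ‖ Y  match
        [done]
          &{ack,done} ‖ ⊕{ack,done}  match label sets agree
            [ack]
              ?Str ‖ !Str  match
                Y ‖ Y  match
            [done]
              ?Unit ‖ !Unit  match
                end ‖ end  match

YES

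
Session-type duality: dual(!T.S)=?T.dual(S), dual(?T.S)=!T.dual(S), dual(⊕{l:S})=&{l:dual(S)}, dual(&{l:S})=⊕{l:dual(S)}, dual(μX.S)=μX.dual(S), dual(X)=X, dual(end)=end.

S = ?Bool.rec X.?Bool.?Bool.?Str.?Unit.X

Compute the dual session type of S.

!Bool.rec X.!Bool.!Bool.!Str.!Unit.X

?Bool → !Bool
  rec X → rec X  (μ self-dual)
    ?Bool → !Bool
      ?Bool → !Bool
        ?Str → !Str
          ?Unit → !Unit
            X ↦ X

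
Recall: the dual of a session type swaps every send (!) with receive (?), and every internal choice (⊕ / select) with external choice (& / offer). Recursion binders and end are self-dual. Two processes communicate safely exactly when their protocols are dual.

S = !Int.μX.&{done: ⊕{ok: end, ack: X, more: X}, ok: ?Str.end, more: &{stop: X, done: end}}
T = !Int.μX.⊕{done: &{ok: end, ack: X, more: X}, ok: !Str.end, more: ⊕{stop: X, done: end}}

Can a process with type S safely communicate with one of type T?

NO

!Int | !Int  ✗ same direction on both sides — not dual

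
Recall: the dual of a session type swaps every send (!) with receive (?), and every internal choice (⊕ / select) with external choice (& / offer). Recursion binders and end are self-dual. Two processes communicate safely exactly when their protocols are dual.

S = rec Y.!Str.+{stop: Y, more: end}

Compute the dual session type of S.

rec Y → rec Y  (rec unchanged)
  !Str → ?Str
    +{stop,more} → &{stop,more}  (internal→external)
      • stop:
        dual(Y) = Y
      • more:
        dual(end) = end

rec Y.?Str.&{stop: Y, more: end}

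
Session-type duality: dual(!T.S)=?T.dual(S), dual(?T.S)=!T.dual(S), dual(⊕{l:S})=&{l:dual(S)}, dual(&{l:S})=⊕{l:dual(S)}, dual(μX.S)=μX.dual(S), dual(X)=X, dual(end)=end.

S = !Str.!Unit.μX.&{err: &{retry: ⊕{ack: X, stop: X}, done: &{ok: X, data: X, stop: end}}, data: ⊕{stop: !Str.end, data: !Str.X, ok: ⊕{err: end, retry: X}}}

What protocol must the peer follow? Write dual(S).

?Str.?Unit.μX.⊕{err: ⊕{retry: &{ack: X, stop: X}, done: ⊕{ok: X, data: X, stop: end}}, data: &{stop: ?Str.end, data: ?Str.X, ok: &{err: end, retry: X}}}

!Str → ?Str
  !Unit → ?Unit
    μX → μX  (rec unchanged)
      &{err,data} → ⊕{err,data}  (&→⊕)
        • err:
          &{retry,done} → ⊕{retry,done}  (&→⊕)
            • retry:
              ⊕{ack,stop} → &{ack,stop}  (select→offer)
                • ack:
                  dual(X) = X
                • stop:
                  dual(X) = X
            • done:
              &{ok,data,stop} → ⊕{ok,data,stop}  (&→⊕)
                • ok:
                  dual(X) = X
                • data:
                  dual(X) = X
                • stop:
                  dual(end) = end
        • data:
          ⊕{stop,data,ok} → &{stop,data,ok}  (select→offer)
            • stop:
              !Str → ?Str
                dual(end) = end
            • data:
              !Str → ?Str
                dual(X) = X
            • ok:
              ⊕{err,retry} → &{err,retry}  (select→offer)
                • err:
                  dual(end) = end
                • retry:
                  dual(X) = X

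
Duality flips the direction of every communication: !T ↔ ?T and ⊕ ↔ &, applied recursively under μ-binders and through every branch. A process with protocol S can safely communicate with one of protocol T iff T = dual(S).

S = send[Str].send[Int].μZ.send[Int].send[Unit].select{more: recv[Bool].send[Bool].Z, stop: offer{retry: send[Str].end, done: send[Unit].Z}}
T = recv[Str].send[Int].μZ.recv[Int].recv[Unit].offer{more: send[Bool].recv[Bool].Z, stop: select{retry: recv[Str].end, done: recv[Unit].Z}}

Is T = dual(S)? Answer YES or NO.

send[Str] vs recv[Str]  ok
  send[Int] vs send[Int]  ✗ same direction on both sides — not dual

NO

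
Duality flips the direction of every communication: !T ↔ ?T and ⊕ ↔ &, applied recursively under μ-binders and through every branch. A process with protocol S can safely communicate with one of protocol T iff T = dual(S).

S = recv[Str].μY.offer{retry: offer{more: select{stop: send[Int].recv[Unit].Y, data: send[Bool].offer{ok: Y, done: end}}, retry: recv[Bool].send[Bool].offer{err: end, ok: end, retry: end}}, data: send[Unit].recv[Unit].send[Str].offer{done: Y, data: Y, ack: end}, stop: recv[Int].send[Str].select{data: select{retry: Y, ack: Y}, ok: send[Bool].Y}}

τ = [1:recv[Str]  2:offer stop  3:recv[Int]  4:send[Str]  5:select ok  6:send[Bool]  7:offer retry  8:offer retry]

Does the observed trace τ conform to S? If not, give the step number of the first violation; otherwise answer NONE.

step 1: recv[Str]  ✓  residual = μY.…
step 2: offer stop  ✓  residual = recv[Int].send[Str].select{data: select{retry: μY.…, ack: μY.…}, ok: send[Bool].μY.…}
step 3: recv[Int]  ✓  residual = send[Str].select{data: select{retry: μY.…, ack: μY.…}, ok: send[Bool].μY.…}
step 4: send[Str]  ✓  residual = select{data: select{retry: μY.…, ack: μY.…}, ok: send[Bool].μY.…}
step 5: select ok  ✓  residual = send[Bool].μY.…
step 6: send[Bool]  ✓  residual = μY.…
step 7: offer retry  ✓  residual = offer{more: select{stop: send[Int].recv[Unit].μY.…, data: send[Bool].offer{ok: μY.…, done: end}}, retry: recv[Bool].send[Bool].offer{err: end, ok: end, retry: end}}
step 8: offer retry  ✓  residual = recv[Bool].send[Bool].offer{err: end, ok: end, retry: end}
all 8 steps conform

NONE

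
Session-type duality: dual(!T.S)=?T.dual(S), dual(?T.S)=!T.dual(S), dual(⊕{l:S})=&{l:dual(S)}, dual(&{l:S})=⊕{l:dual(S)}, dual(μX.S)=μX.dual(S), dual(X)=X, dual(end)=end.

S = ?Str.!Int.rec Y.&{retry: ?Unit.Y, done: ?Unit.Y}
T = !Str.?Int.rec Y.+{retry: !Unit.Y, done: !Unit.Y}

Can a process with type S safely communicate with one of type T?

YES

?Str vs !Str  ✓
  !Int vs ?Int  ✓
    rec Y vs rec Y  ✓ (μ self-dual)
      &{retry,done} vs +{retry,done}  ✓ label sets agree
        • retry:
          ?Unit vs !Unit  ✓
            Y vs Y  ✓
        • done:
          ?Unit vs !Unit  ✓
            Y vs Y  ✓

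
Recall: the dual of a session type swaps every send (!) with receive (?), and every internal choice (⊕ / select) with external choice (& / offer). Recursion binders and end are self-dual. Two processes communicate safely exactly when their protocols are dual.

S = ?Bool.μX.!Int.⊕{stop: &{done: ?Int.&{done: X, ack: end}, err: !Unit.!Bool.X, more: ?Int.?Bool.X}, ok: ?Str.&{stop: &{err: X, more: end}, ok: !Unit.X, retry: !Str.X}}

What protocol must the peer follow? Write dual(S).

!Bool.μX.?Int.&{stop: ⊕{done: !Int.⊕{done: X, ack: end}, err: ?Unit.?Bool.X, more: !Int.!Bool.X}, ok: !Str.⊕{stop: ⊕{err: X, more: end}, ok: ?Unit.X, retry: ?Str.X}}

?Bool = !Bool
  μX = μX  (binder kept)
    !Int = ?Int
      ⊕{stop,ok} = &{stop,ok}  (⊕→&)
        [stop]
          &{done,err,more} = ⊕{done,err,more}  (offer→select)
            [done]
              ?Int = !Int
                &{done,ack} = ⊕{done,ack}  (offer→select)
                  [done]
                    dual(X) = X
                  [ack]
                    dual(end) = end
            [err]
              !Unit = ?Unit
                !Bool = ?Bool
                  dual(X) = X
            [more]
              ?Int = !Int
                ?Bool = !Bool
                  dual(X) = X
        [ok]
          ?Str = !Str
            &{stop,ok,retry} = ⊕{stop,ok,retry}  (offer→select)
              [stop]
                &{err,more} = ⊕{err,more}  (offer→select)
                  [err]
                    dual(X) = X
                  [more]
                    dual(end) = end
              [ok]
                !Unit = ?Unit
                  dual(X) = X
              [retry]
                !Str = ?Str
                  dual(X) = X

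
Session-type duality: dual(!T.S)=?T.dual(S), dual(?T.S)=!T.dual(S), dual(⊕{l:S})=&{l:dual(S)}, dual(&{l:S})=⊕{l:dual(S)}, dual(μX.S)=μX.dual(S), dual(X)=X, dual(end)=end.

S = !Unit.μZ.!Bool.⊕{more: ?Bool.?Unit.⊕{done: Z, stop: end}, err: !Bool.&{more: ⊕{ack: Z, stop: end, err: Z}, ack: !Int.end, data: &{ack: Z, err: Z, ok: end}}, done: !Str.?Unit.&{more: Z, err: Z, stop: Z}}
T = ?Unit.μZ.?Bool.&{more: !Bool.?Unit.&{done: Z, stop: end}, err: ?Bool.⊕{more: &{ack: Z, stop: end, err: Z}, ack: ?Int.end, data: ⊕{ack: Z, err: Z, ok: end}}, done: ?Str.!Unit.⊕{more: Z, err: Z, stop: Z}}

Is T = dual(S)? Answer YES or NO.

!Unit vs ?Unit  match
  μZ vs μZ  match (rec unchanged)
    !Bool vs ?Bool  match
      ⊕{more,err,done} vs &{more,err,done}  match label sets agree
        case more:
          ?Bool vs !Bool  match
            ?Unit vs ?Unit  ✗ same direction on both sides — not dual

NO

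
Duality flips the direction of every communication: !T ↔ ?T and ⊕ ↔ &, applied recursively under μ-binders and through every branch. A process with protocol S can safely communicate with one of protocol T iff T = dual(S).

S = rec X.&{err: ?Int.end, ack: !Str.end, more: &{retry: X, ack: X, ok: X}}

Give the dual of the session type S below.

rec X = rec X  (rec unchanged)
  &{err,ack,more} = +{err,ack,more}  (external→internal)
    [err]
      ?Int = !Int
        end self-dual
    [ack]
      !Str = ?Str
        end self-dual
    [more]
      &{retry,ack,ok} = +{retry,ack,ok}  (external→internal)
        [retry]
          X self-dual
        [ack]
          X self-dual
        [ok]
          X self-dual

rec X.+{err: !Int.end, ack: ?Str.end, more: +{retry: X, ack: X, ok: X}}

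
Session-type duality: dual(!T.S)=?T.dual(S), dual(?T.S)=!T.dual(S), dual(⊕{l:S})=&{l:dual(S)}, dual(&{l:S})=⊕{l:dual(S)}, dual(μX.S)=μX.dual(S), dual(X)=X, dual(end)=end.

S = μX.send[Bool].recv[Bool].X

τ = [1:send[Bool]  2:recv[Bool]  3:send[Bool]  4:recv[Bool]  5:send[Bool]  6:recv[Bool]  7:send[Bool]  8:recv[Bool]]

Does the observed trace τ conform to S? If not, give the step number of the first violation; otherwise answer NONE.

step 1: send[Bool]  ok  state: recv[Bool].μX.…
step 2: recv[Bool]  ok  state: μX.…
step 3: send[Bool]  ok  state: recv[Bool].μX.…
step 4: recv[Bool]  ok  state: μX.…
step 5: send[Bool]  ok  state: recv[Bool].μX.…
step 6: recv[Bool]  ok  state: μX.…
step 7: send[Bool]  ok  state: recv[Bool].μX.…
step 8: recv[Bool]  ok  state: μX.…
all 8 steps conform

NONE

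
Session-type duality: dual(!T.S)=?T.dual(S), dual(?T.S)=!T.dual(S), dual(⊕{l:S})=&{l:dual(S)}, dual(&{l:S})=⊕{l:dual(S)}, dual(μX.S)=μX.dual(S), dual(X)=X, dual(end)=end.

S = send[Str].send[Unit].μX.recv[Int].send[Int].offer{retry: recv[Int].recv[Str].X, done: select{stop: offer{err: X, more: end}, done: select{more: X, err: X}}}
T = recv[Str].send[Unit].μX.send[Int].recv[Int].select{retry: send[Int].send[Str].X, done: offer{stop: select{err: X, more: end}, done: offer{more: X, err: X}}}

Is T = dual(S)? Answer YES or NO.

send[Str] vs recv[Str]  match
  send[Unit] vs send[Unit]  ✗ same direction on both sides — not dual

NO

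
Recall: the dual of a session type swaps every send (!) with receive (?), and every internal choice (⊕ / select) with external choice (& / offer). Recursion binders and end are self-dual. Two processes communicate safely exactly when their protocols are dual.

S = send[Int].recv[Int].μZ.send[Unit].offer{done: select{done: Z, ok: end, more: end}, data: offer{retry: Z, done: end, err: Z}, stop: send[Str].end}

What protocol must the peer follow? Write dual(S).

send[Int] → recv[Int]
  recv[Int] → send[Int]
    μZ → μZ  (binder kept)
      send[Unit] → recv[Unit]
        offer{done,data,stop} → select{done,data,stop}  (external→internal)
          [done]
            select{done,ok,more} → offer{done,ok,more}  (⊕→&)
              [done]
                dual(Z) = Z
              [ok]
                dual(end) = end
              [more]
                dual(end) = end
          [data]
            offer{retry,done,err} → select{retry,done,err}  (external→internal)
              [retry]
                dual(Z) = Z
              [done]
                dual(end) = end
              [err]
                dual(Z) = Z
          [stop]
            send[Str] → recv[Str]
              dual(end) = end

recv[Int].send[Int].μZ.recv[Unit].select{done: offer{done: Z, ok: end, more: end}, data: select{retry: Z, done: end, err: Z}, stop: recv[Str].end}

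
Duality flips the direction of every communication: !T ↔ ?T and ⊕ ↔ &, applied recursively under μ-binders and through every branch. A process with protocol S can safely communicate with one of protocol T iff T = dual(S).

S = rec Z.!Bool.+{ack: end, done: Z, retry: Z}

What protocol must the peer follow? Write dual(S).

rec Z.?Bool.&{ack: end, done: Z, retry: Z}

rec Z = rec Z  (binder kept)
  !Bool = ?Bool
    +{ack,done,retry} = &{ack,done,retry}  (⊕→&)
      [ack]
        dual(end) = end
      [done]
        dual(Z) = Z
      [retry]
        dual(Z) = Z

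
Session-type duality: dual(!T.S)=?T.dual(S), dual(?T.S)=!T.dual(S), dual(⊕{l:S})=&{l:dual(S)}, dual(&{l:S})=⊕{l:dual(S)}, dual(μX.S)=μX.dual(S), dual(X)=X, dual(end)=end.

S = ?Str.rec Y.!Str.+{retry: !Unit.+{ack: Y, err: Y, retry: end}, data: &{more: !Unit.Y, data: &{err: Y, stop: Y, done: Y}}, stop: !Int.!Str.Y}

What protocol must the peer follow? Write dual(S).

?Str → !Str
  rec Y → rec Y  (binder kept)
    !Str → ?Str
      +{retry,data,stop} → &{retry,data,stop}  (internal→external)
        • retry:
          !Unit → ?Unit
            +{ack,err,retry} → &{ack,err,retry}  (internal→external)
              • ack:
                Y self-dual
              • err:
                Y self-dual
              • retry:
                end self-dual
        • data:
          &{more,data} → +{more,data}  (external→internal)
            • more:
              !Unit → ?Unit
                Y self-dual
            • data:
              &{err,stop,done} → +{err,stop,done}  (external→internal)
                • err:
                  Y self-dual
                • stop:
                  Y self-dual
                • done:
                  Y self-dual
        • stop:
          !Int → ?Int
            !Str → ?Str
              Y self-dual

!Str.rec Y.?Str.&{retry: ?Unit.&{ack: Y, err: Y, retry: end}, data: +{more: ?Unit.Y, data: +{err: Y, stop: Y, done: Y}}, stop: ?Int.?Str.Y}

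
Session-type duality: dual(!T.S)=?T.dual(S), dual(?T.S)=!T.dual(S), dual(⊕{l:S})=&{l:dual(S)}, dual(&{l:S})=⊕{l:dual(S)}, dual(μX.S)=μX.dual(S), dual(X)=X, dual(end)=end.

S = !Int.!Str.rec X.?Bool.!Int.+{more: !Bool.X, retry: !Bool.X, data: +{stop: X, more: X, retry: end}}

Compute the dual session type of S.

?Int.?Str.rec X.!Bool.?Int.&{more: ?Bool.X, retry: ?Bool.X, data: &{stop: X, more: X, retry: end}}

!Int = ?Int
  !Str = ?Str
    rec X = rec X  (μ self-dual)
      ?Bool = !Bool
        !Int = ?Int
          +{more,retry,data} = &{more,retry,data}  (⊕→&)
            case more:
              !Bool = ?Bool
                X self-dual
            case retry:
              !Bool = ?Bool
                X self-dual
            case data:
              +{stop,more,retry} = &{stop,more,retry}  (⊕→&)
                case stop:
                  X self-dual
                case more:
                  X self-dual
                case retry:
                  end self-dual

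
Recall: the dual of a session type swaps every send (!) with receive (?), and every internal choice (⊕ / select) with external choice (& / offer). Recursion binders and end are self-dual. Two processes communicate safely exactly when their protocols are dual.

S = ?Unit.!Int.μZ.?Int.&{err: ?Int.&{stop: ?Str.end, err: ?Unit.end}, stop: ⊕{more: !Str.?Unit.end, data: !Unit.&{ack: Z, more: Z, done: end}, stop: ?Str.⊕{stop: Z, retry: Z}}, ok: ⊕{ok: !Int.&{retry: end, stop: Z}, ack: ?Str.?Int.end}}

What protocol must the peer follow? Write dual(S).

?Unit ↦ !Unit
  !Int ↦ ?Int
    μZ ↦ μZ  (μ self-dual)
      ?Int ↦ !Int
        &{err,stop,ok} ↦ ⊕{err,stop,ok}  (external→internal)
          case err:
            ?Int ↦ !Int
              &{stop,err} ↦ ⊕{stop,err}  (external→internal)
                case stop:
                  ?Str ↦ !Str
                    dual(end) = end
                case err:
                  ?Unit ↦ !Unit
                    dual(end) = end
          case stop:
            ⊕{more,data,stop} ↦ &{more,data,stop}  (⊕→&)
              case more:
                !Str ↦ ?Str
                  ?Unit ↦ !Unit
                    dual(end) = end
              case data:
                !Unit ↦ ?Unit
                  &{ack,more,done} ↦ ⊕{ack,more,done}  (external→internal)
                    case ack:
                      dual(Z) = Z
                    case more:
                      dual(Z) = Z
                    case done:
                      dual(end) = end
              case stop:
                ?Str ↦ !Str
                  ⊕{stop,retry} ↦ &{stop,retry}  (⊕→&)
                    case stop:
                      dual(Z) = Z
                    case retry:
                      dual(Z) = Z
          case ok:
            ⊕{ok,ack} ↦ &{ok,ack}  (⊕→&)
              case ok:
                !Int ↦ ?Int
                  &{retry,stop} ↦ ⊕{retry,stop}  (external→internal)
                    case retry:
                      dual(end) = end
                    case stop:
                      dual(Z) = Z
              case ack:
                ?Str ↦ !Str
                  ?Int ↦ !Int
                    dual(end) = end

!Unit.?Int.μZ.!Int.⊕{err: !Int.⊕{stop: !Str.end, err: !Unit.end}, stop: &{more: ?Str.!Unit.end, data: ?Unit.⊕{ack: Z, more: Z, done: end}, stop: !Str.&{stop: Z, retry: Z}}, ok: &{ok: ?Int.⊕{retry: end, stop: Z}, ack: !Str.!Int.end}}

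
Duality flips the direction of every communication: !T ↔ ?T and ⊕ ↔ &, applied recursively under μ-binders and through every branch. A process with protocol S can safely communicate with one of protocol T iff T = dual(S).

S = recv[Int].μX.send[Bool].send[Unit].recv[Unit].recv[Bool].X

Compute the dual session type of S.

send[Int].μX.recv[Bool].recv[Unit].send[Unit].send[Bool].X

recv[Int] → send[Int]
  μX → μX  (binder kept)
    send[Bool] → recv[Bool]
      send[Unit] → recv[Unit]
        recv[Unit] → send[Unit]
          recv[Bool] → send[Bool]
            dual(X) = X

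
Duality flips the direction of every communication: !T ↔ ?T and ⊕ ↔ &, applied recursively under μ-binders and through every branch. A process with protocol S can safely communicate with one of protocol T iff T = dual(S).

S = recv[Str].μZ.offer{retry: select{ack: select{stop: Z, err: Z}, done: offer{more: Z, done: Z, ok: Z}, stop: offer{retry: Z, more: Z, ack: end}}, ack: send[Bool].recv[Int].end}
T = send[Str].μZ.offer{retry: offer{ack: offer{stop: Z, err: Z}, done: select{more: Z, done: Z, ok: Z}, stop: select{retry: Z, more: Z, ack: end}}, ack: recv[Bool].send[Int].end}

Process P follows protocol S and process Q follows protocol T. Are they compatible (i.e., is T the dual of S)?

recv[Str] | send[Str]  match
  μZ | μZ  match (μ self-dual)
    offer{retry,ack} | offer{retry,ack}  ✗ choice polarity not flipped — not dual

NO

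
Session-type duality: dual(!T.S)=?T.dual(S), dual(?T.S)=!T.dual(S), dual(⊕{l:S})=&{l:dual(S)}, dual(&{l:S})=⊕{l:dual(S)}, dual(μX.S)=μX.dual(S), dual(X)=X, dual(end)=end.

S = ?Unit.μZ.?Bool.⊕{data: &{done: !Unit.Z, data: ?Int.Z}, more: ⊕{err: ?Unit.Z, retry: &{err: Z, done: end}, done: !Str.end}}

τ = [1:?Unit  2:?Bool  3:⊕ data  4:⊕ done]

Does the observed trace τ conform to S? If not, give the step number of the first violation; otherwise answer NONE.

4

step 1: ?Unit  match  cont: μZ.…
step 2: ?Bool  match  cont: ⊕{data: &{done: !Unit.μZ.…, data: ?Int.μZ.…}, more: ⊕{err: ?Unit.μZ.…, retry: &{err: μZ.…, done: end}, done: !Str.end}}
step 3: ⊕ data  match  cont: &{done: !Unit.μZ.…, data: ?Int.μZ.…}
step 4: got ⊕ done, protocol expects & done or & data  ✗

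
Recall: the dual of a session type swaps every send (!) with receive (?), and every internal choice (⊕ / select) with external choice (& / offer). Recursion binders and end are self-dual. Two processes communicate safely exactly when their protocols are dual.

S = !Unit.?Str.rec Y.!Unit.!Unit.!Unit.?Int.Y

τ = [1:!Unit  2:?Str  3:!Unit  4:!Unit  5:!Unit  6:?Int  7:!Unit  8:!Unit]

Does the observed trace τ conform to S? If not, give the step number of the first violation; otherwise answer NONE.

NONE

@1 !Unit  ✓  now at ?Str.rec Y.…
@2 ?Str  ✓  now at rec Y.…
@3 !Unit  ✓  now at !Unit.!Unit.?Int.rec Y.…
@4 !Unit  ✓  now at !Unit.?Int.rec Y.…
@5 !Unit  ✓  now at ?Int.rec Y.…
@6 ?Int  ✓  now at rec Y.…
@7 !Unit  ✓  now at !Unit.!Unit.?Int.rec Y.…
@8 !Unit  ✓  now at !Unit.?Int.rec Y.…
trace exhausted — no violation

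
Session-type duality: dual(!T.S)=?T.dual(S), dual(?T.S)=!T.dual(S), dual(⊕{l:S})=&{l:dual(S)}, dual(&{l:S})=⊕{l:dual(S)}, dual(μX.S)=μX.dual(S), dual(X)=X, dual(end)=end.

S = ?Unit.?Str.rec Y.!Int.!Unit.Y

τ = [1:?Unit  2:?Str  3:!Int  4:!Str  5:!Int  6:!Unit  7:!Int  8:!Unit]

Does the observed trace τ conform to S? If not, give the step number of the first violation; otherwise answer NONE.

[1] ?Unit  ok  state: ?Str.rec Y.…
[2] ?Str  ok  state: rec Y.…
[3] !Int  ok  state: !Unit.rec Y.…
[4] got !Str, protocol expects !Unit  ✗

4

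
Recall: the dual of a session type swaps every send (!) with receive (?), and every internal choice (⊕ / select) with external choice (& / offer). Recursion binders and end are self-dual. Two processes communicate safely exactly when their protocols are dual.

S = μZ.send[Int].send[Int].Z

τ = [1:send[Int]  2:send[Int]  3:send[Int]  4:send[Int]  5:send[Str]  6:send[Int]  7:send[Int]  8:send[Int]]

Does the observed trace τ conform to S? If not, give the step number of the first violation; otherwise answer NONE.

[1] send[Int]  match  cont: send[Int].μZ.…
[2] send[Int]  match  cont: μZ.…
[3] send[Int]  match  cont: send[Int].μZ.…
[4] send[Int]  match  cont: μZ.…
[5] got send[Str], protocol expects send[Int]  ✗

5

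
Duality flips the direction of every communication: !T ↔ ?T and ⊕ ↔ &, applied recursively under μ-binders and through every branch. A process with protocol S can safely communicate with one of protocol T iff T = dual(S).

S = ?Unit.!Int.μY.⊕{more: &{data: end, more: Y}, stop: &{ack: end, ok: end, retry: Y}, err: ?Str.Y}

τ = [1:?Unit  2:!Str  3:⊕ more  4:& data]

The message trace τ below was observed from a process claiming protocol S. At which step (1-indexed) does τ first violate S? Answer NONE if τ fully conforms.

2

step 1: ?Unit  match  cont: !Int.μY.…
step 2: got !Str, protocol expects !Int  ✗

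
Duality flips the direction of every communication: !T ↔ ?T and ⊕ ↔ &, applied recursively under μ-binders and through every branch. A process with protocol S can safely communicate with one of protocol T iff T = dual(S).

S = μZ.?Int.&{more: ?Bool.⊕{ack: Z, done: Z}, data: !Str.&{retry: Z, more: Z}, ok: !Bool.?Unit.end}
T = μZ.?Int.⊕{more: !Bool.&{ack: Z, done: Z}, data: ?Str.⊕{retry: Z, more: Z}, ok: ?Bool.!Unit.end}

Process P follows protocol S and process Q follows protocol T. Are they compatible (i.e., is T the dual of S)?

μZ vs μZ  match (binder kept)
  ?Int vs ?Int  ✗ same direction on both sides — not dual

NO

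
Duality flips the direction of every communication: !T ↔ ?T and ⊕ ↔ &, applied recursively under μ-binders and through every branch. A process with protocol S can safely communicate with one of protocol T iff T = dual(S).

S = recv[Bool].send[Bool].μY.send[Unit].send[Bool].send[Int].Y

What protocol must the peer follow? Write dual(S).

send[Bool].recv[Bool].μY.recv[Unit].recv[Bool].recv[Int].Y

recv[Bool] → send[Bool]
  send[Bool] → recv[Bool]
    μY → μY  (binder kept)
      send[Unit] → recv[Unit]
        send[Bool] → recv[Bool]
          send[Int] → recv[Int]
            Y self-dual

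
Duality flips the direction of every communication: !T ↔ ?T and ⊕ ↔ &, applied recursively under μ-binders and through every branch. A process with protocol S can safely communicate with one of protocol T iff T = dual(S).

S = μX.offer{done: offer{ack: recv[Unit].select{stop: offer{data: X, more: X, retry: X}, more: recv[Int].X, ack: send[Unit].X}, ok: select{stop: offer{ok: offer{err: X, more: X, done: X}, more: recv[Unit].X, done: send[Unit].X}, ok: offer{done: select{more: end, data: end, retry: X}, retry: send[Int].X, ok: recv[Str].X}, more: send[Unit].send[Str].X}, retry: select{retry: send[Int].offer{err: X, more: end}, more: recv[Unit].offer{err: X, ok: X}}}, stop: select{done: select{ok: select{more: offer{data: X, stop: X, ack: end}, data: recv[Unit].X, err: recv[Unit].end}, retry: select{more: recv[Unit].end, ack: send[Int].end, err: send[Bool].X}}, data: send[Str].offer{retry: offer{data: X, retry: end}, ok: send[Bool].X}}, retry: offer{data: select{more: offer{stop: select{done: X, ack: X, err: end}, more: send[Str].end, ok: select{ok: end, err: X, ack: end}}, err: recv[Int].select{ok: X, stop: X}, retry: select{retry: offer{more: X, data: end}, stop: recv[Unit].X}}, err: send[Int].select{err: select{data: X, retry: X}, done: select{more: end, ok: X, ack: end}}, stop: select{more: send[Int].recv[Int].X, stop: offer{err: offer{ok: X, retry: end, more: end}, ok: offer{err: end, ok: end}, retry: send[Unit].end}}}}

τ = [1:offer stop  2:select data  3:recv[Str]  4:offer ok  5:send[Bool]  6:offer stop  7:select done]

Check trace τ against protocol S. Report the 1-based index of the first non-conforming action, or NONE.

3

step 1: offer stop  match  state: select{done: select{ok: select{more: offer{data: μX.…, stop: μX.…, ack: end}, data: recv[Unit].μX.…, err: recv[Unit].end}, retry: select{more: recv[Unit].end, ack: send[Int].end, err: send[Bool].μX.…}}, data: send[Str].offer{retry: offer{data: μX.…, retry: end}, ok: send[Bool].μX.…}}
step 2: select data  match  state: send[Str].offer{retry: offer{data: μX.…, retry: end}, ok: send[Bool].μX.…}
step 3: got recv[Str], protocol expects send[Str]  ✗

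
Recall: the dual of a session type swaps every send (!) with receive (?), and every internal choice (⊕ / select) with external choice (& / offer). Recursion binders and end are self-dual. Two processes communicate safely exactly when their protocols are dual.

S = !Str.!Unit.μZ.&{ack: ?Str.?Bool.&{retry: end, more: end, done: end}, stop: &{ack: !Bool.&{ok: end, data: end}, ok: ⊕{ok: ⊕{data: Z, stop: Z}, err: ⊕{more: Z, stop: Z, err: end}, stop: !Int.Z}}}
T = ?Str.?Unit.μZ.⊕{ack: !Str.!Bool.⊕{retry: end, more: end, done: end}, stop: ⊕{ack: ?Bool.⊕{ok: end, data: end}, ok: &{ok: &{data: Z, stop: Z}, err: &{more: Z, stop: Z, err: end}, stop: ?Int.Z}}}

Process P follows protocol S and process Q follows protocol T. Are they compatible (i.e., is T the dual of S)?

YES

!Str | ?Str  ✓
  !Unit | ?Unit  ✓
    μZ | μZ  ✓ (μ self-dual)
      &{ack,stop} | ⊕{ack,stop}  ✓ labels match
        • ack:
          ?Str | !Str  ✓
            ?Bool | !Bool  ✓
              &{retry,more,done} | ⊕{retry,more,done}  ✓ labels match
                • retry:
                  end | end  ✓
                • more:
                  end | end  ✓
                • done:
                  end | end  ✓
        • stop:
          &{ack,ok} | ⊕{ack,ok}  ✓ labels match
            • ack:
              !Bool | ?Bool  ✓
                &{ok,data} | ⊕{ok,data}  ✓ labels match
                  • ok:
                    end | end  ✓
                  • data:
                    end | end  ✓
            • ok:
              ⊕{ok,err,stop} | &{ok,err,stop}  ✓ labels match
                • ok:
                  ⊕{data,stop} | &{data,stop}  ✓ labels match
                    • data:
                      Z | Z  ✓
                    • stop:
                      Z | Z  ✓
                • err:
                  ⊕{more,stop,err} | &{more,stop,err}  ✓ labels match
                    • more:
                      Z | Z  ✓
                    • stop:
                      Z | Z  ✓
                    • err:
                      end | end  ✓
                • stop:
                  !Int | ?Int  ✓
                    Z | Z  ✓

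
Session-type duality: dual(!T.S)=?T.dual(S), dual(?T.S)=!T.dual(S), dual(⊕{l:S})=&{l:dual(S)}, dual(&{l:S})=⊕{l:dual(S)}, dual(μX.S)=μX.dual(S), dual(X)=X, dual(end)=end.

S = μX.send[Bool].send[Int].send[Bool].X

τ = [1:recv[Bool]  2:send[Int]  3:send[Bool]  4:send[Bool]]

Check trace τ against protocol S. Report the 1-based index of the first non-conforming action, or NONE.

step 1: got recv[Bool], protocol expects send[Bool]  ✗

1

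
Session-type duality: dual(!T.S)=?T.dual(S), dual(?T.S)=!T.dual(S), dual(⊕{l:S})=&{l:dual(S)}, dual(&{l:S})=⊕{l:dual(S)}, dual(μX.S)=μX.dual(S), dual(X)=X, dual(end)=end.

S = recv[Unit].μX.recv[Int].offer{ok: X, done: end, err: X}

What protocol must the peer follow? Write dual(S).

send[Unit].μX.send[Int].select{ok: X, done: end, err: X}

recv[Unit] → send[Unit]
  μX → μX  (μ self-dual)
    recv[Int] → send[Int]
      offer{ok,done,err} → select{ok,done,err}  (offer→select)
        [ok]
          dual(X) = X
        [done]
          dual(end) = end
        [err]
          dual(X) = X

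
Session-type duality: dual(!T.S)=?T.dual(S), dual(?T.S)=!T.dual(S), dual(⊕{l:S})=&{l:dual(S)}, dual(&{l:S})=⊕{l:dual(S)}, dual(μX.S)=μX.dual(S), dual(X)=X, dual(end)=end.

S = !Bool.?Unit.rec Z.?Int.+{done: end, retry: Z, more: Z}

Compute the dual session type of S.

?Bool.!Unit.rec Z.!Int.&{done: end, retry: Z, more: Z}

!Bool ↦ ?Bool
  ?Unit ↦ !Unit
    rec Z ↦ rec Z  (μ self-dual)
      ?Int ↦ !Int
        +{done,retry,more} ↦ &{done,retry,more}  (⊕→&)
          case done:
            end ↦ end
          case retry:
            Z ↦ Z
          case more:
            Z ↦ Z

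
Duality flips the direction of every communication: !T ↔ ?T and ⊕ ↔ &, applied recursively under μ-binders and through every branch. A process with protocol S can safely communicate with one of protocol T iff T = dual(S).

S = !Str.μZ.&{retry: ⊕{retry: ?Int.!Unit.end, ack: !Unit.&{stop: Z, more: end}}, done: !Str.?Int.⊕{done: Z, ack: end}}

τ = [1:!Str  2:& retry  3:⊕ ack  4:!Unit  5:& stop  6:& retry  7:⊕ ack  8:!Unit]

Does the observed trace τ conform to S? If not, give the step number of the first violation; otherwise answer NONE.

NONE

[1] !Str  ✓  residual = μZ.…
[2] & retry  ✓  residual = ⊕{retry: ?Int.!Unit.end, ack: !Unit.&{stop: μZ.…, more: end}}
[3] ⊕ ack  ✓  residual = !Unit.&{stop: μZ.…, more: end}
[4] !Unit  ✓  residual = &{stop: μZ.…, more: end}
[5] & stop  ✓  residual = μZ.…
[6] & retry  ✓  residual = ⊕{retry: ?Int.!Unit.end, ack: !Unit.&{stop: μZ.…, more: end}}
[7] ⊕ ack  ✓  residual = !Unit.&{stop: μZ.…, more: end}
[8] !Unit  ✓  residual = &{stop: μZ.…, more: end}
trace exhausted — no violation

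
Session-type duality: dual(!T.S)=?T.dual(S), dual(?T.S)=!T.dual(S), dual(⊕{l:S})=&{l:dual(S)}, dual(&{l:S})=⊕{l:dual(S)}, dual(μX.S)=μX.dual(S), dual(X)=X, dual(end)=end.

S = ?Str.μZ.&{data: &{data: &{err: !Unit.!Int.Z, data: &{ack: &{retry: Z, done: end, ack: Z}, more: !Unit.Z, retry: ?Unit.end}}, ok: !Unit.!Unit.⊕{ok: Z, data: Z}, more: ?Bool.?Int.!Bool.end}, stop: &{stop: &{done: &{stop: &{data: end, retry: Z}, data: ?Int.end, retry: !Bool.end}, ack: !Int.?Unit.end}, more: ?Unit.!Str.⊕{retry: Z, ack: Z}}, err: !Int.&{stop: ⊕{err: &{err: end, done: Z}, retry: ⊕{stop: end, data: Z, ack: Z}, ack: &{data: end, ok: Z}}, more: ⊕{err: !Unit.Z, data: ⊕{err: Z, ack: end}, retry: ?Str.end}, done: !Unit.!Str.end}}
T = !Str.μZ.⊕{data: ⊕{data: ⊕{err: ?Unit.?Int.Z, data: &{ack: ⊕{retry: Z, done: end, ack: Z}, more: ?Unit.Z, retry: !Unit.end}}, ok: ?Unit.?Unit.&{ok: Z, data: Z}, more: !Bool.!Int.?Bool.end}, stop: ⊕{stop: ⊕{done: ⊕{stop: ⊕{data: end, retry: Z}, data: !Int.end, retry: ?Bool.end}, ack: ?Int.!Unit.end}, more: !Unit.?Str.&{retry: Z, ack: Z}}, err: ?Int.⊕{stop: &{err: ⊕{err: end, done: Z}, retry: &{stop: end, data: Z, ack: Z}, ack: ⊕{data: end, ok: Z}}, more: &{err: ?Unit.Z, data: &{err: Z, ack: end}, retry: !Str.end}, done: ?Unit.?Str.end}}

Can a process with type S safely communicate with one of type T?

NO

?Str | !Str  ok
  μZ | μZ  ok (binder kept)
    &{data,stop,err} | ⊕{data,stop,err}  ok same labels
      case data:
        &{data,ok,more} | ⊕{data,ok,more}  ok same labels
          case data:
            &{err,data} | ⊕{err,data}  ok same labels
              case err:
                !Unit | ?Unit  ok
                  !Int | ?Int  ok
                    Z | Z  ok
              case data:
                &{ack,more,retry} | &{ack,more,retry}  ✗ choice polarity not flipped — not dual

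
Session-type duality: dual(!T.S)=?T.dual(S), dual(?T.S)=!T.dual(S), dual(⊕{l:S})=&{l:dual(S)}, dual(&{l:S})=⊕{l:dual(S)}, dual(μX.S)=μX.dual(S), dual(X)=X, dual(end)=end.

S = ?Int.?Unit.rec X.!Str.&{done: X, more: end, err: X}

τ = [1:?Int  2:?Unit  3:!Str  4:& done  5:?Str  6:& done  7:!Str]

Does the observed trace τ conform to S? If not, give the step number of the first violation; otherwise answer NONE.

@1 ?Int  match  now at ?Unit.rec X.…
@2 ?Unit  match  now at rec X.…
@3 !Str  match  now at &{done: rec X.…, more: end, err: rec X.…}
@4 & done  match  now at rec X.…
@5 got ?Str, protocol expects !Str  ✗

5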